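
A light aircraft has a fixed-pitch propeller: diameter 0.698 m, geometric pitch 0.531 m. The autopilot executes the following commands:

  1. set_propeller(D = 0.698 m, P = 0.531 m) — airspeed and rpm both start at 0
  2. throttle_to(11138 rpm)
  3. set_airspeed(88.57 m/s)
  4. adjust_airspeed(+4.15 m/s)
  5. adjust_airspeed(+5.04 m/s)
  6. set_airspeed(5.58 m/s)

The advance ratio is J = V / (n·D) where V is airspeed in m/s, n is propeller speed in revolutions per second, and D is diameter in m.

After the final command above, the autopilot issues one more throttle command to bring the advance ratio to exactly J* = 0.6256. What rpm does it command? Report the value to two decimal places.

rpm = 766.71

set_propeller: D = 0.698 m, P = 0.531 m (p = P/D = 0.760745); state ← (V=0, rpm=0)
throttle_to(11138): rpm ← 11138
set_airspeed(88.57): V ← 88.57 m/s
adjust_airspeed(+4.15): V ← 88.57 +4.15 = 92.72 m/s
adjust_airspeed(+5.04): V ← 92.72 +5.04 = 97.76 m/s
set_airspeed(5.58): V ← 5.58 m/s
final state: V = 5.58 m/s, rpm = 11138 → n = rpm/60 = 185.633333 rev/s
target J* = 0.6256; solve J* = V/(n·D) for n: n = V/(J*·D) = 5.58/(0.6256 × 0.698) = 12.778564 rev/s
rpm = 60·n = 766.713811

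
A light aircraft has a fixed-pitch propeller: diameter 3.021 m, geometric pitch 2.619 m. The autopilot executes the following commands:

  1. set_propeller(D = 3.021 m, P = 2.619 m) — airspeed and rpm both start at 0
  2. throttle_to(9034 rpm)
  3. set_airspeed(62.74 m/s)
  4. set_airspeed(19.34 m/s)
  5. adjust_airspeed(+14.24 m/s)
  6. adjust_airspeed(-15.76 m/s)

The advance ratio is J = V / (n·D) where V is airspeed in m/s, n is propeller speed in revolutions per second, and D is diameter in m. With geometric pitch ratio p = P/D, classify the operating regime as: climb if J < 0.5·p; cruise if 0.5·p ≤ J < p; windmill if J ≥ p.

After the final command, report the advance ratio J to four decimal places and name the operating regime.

set_propeller: D = 3.021 m, P = 2.619 m (p = P/D = 0.866931); state ← (V=0, rpm=0)
throttle_to(9034): rpm ← 9034
set_airspeed(62.74): V ← 62.74 m/s
set_airspeed(19.34): V ← 19.34 m/s
adjust_airspeed(+14.24): V ← 19.34 +14.24 = 33.58 m/s
adjust_airspeed(-15.76): V ← 33.58 -15.76 = 17.82 m/s
final state: V = 17.82 m/s, rpm = 9034 → n = rpm/60 = 150.566667 rev/s
J = V / (n·D) = 17.82 / (150.566667 × 3.021) = 0.039177
regime bands: climb J<0.4335 | cruise [0.4335, 0.8669) | windmill J≥0.8669
J = 0.0392 → climb

J = 0.0392, regime = climb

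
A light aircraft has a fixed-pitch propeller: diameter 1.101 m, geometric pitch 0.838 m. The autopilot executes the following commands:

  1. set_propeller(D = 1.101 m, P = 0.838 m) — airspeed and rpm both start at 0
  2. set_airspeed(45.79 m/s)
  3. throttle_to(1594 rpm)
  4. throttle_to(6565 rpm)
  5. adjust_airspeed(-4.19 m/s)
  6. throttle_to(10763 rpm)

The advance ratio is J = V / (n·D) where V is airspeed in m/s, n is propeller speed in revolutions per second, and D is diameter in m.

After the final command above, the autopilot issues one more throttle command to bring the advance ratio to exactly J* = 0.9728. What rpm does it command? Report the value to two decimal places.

rpm = 2330.42

set_propeller: D = 1.101 m, P = 0.838 m (p = P/D = 0.761126); state ← (V=0, rpm=0)
set_airspeed(45.79): V ← 45.79 m/s
throttle_to(1594): rpm ← 1594
throttle_to(6565): rpm ← 6565
adjust_airspeed(-4.19): V ← 45.79 -4.19 = 41.6 m/s
throttle_to(10763): rpm ← 10763
final state: V = 41.6 m/s, rpm = 10763 → n = rpm/60 = 179.383333 rev/s
target J* = 0.9728; solve J* = V/(n·D) for n: n = V/(J*·D) = 41.6/(0.9728 × 1.101) = 38.840289 rev/s
rpm = 60·n = 2330.417324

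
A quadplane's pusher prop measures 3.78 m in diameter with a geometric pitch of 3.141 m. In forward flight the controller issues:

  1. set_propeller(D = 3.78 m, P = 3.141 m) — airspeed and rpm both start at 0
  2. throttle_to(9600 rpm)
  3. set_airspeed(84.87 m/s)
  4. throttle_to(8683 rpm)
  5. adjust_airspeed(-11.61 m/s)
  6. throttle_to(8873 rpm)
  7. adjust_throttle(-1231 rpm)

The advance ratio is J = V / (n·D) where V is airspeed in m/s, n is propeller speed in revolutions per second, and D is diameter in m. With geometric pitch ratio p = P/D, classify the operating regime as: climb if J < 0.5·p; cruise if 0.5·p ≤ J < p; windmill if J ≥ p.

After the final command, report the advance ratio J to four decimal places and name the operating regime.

set_propeller: D = 3.78 m, P = 3.141 m (p = P/D = 0.830952); state ← (V=0, rpm=0)
throttle_to(9600): rpm ← 9600
set_airspeed(84.87): V ← 84.87 m/s
throttle_to(8683): rpm ← 8683
adjust_airspeed(-11.61): V ← 84.87 -11.61 = 73.26 m/s
throttle_to(8873): rpm ← 8873
adjust_throttle(-1231): rpm ← 8873 -1231 = 7642
final state: V = 73.26 m/s, rpm = 7642 → n = rpm/60 = 127.366667 rev/s
J = V / (n·D) = 73.26 / (127.366667 × 3.78) = 0.152167
regime bands: climb J<0.4155 | cruise [0.4155, 0.8310) | windmill J≥0.8310
J = 0.1522 → climb

J = 0.1522, regime = climb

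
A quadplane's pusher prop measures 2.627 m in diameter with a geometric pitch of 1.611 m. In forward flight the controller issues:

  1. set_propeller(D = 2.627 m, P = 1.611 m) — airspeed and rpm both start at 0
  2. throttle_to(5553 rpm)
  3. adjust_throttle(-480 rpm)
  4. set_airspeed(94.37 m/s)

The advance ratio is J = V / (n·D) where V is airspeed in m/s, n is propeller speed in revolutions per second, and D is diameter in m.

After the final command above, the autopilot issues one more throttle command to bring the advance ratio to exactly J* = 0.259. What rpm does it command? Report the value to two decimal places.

rpm = 8321.96

set_propeller: D = 2.627 m, P = 1.611 m (p = P/D = 0.613247); state ← (V=0, rpm=0)
throttle_to(5553): rpm ← 5553
adjust_throttle(-480): rpm ← 5553 -480 = 5073
set_airspeed(94.37): V ← 94.37 m/s
final state: V = 94.37 m/s, rpm = 5073 → n = rpm/60 = 84.550000 rev/s
target J* = 0.259; solve J* = V/(n·D) for n: n = V/(J*·D) = 94.37/(0.259 × 2.627) = 138.699252 rev/s
rpm = 60·n = 8321.955105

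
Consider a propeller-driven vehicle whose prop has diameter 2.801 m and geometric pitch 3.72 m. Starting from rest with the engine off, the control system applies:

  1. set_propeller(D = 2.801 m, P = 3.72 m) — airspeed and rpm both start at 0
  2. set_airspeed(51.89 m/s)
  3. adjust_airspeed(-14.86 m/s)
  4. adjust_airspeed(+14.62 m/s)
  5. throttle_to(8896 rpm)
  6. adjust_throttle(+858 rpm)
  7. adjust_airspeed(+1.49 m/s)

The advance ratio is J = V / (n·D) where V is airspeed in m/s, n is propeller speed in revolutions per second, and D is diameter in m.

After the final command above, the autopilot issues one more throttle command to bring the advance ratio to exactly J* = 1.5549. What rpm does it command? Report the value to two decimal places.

set_propeller: D = 2.801 m, P = 3.72 m (p = P/D = 1.328097); state ← (V=0, rpm=0)
set_airspeed(51.89): V ← 51.89 m/s
adjust_airspeed(-14.86): V ← 51.89 -14.86 = 37.03 m/s
adjust_airspeed(+14.62): V ← 37.03 +14.62 = 51.65 m/s
throttle_to(8896): rpm ← 8896
adjust_throttle(+858): rpm ← 8896 +858 = 9754
adjust_airspeed(+1.49): V ← 51.65 +1.49 = 53.14 m/s
final state: V = 53.14 m/s, rpm = 9754 → n = rpm/60 = 162.566667 rev/s
target J* = 1.5549; solve J* = V/(n·D) for n: n = V/(J*·D) = 53.14/(1.5549 × 2.801) = 12.201296 rev/s
rpm = 60·n = 732.077785

rpm = 732.08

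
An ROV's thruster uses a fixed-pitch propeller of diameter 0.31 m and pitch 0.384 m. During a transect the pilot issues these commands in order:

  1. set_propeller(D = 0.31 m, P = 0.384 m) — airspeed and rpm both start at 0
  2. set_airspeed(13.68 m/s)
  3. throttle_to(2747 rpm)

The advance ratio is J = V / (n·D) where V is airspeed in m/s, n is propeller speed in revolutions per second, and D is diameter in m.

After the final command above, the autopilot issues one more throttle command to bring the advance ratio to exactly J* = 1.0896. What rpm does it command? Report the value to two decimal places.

rpm = 2430.01

set_propeller: D = 0.31 m, P = 0.384 m (p = P/D = 1.238710); state ← (V=0, rpm=0)
set_airspeed(13.68): V ← 13.68 m/s
throttle_to(2747): rpm ← 2747
final state: V = 13.68 m/s, rpm = 2747 → n = rpm/60 = 45.783333 rev/s
target J* = 1.0896; solve J* = V/(n·D) for n: n = V/(J*·D) = 13.68/(1.0896 × 0.31) = 40.500213 rev/s
rpm = 60·n = 2430.012790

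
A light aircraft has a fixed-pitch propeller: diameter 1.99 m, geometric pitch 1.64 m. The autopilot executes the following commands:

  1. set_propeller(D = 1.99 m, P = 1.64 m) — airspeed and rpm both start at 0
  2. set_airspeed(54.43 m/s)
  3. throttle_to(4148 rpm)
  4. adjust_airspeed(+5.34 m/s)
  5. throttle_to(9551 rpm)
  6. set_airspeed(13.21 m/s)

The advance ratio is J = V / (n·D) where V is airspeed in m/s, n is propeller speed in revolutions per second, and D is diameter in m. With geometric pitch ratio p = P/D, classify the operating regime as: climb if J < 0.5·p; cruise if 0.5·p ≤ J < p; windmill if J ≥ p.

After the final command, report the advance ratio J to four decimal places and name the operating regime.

J = 0.0417, regime = climb

set_propeller: D = 1.99 m, P = 1.64 m (p = P/D = 0.824121); state ← (V=0, rpm=0)
set_airspeed(54.43): V ← 54.43 m/s
throttle_to(4148): rpm ← 4148
adjust_airspeed(+5.34): V ← 54.43 +5.34 = 59.77 m/s
throttle_to(9551): rpm ← 9551
set_airspeed(13.21): V ← 13.21 m/s
final state: V = 13.21 m/s, rpm = 9551 → n = rpm/60 = 159.183333 rev/s
J = V / (n·D) = 13.21 / (159.183333 × 1.99) = 0.041702
regime bands: climb J<0.4121 | cruise [0.4121, 0.8241) | windmill J≥0.8241
J = 0.0417 → climb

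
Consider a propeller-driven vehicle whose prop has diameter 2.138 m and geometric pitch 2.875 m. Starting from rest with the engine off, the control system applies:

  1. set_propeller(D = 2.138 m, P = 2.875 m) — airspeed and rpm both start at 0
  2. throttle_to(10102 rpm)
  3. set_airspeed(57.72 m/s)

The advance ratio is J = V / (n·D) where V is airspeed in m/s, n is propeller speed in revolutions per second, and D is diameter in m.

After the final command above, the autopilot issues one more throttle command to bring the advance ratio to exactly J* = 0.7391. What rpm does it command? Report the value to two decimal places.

rpm = 2191.63

set_propeller: D = 2.138 m, P = 2.875 m (p = P/D = 1.344715); state ← (V=0, rpm=0)
throttle_to(10102): rpm ← 10102
set_airspeed(57.72): V ← 57.72 m/s
final state: V = 57.72 m/s, rpm = 10102 → n = rpm/60 = 168.366667 rev/s
target J* = 0.7391; solve J* = V/(n·D) for n: n = V/(J*·D) = 57.72/(0.7391 × 2.138) = 36.527119 rev/s
rpm = 60·n = 2191.627139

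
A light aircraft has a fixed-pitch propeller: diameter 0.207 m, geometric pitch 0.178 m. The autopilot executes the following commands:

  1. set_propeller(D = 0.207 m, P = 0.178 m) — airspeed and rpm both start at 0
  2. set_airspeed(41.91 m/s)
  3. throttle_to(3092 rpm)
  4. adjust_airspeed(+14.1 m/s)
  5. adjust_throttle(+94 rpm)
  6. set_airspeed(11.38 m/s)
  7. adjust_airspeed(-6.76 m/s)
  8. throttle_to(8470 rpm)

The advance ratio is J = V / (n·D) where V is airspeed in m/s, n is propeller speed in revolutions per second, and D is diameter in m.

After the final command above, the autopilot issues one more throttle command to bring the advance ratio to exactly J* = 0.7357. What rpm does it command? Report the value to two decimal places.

set_propeller: D = 0.207 m, P = 0.178 m (p = P/D = 0.859903); state ← (V=0, rpm=0)
set_airspeed(41.91): V ← 41.91 m/s
throttle_to(3092): rpm ← 3092
adjust_airspeed(+14.1): V ← 41.91 +14.1 = 56.01 m/s
adjust_throttle(+94): rpm ← 3092 +94 = 3186
set_airspeed(11.38): V ← 11.38 m/s
adjust_airspeed(-6.76): V ← 11.38 -6.76 = 4.62 m/s
throttle_to(8470): rpm ← 8470
final state: V = 4.62 m/s, rpm = 8470 → n = rpm/60 = 141.166667 rev/s
target J* = 0.7357; solve J* = V/(n·D) for n: n = V/(J*·D) = 4.62/(0.7357 × 0.207) = 30.336877 rev/s
rpm = 60·n = 1820.212634

rpm = 1820.21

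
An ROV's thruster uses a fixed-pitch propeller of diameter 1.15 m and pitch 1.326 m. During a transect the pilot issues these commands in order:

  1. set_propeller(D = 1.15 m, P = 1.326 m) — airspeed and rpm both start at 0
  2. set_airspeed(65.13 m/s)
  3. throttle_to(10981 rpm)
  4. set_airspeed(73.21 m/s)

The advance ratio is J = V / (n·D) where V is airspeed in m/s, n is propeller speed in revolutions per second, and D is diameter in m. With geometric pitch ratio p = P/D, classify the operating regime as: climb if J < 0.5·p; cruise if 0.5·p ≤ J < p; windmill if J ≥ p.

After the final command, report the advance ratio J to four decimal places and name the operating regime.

J = 0.3478, regime = climb

set_propeller: D = 1.15 m, P = 1.326 m (p = P/D = 1.153043); state ← (V=0, rpm=0)
set_airspeed(65.13): V ← 65.13 m/s
throttle_to(10981): rpm ← 10981
set_airspeed(73.21): V ← 73.21 m/s
final state: V = 73.21 m/s, rpm = 10981 → n = rpm/60 = 183.016667 rev/s
J = V / (n·D) = 73.21 / (183.016667 × 1.15) = 0.347842
regime bands: climb J<0.5765 | cruise [0.5765, 1.1530) | windmill J≥1.1530
J = 0.3478 → climb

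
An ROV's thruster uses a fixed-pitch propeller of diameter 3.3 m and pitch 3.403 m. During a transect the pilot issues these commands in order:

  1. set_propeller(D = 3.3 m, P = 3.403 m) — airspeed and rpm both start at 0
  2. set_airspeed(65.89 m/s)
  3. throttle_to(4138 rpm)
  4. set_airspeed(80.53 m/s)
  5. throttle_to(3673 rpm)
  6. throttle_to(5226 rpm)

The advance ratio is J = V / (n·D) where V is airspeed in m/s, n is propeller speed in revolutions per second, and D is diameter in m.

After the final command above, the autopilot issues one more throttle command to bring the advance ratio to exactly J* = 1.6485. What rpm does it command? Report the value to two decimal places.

rpm = 888.19

set_propeller: D = 3.3 m, P = 3.403 m (p = P/D = 1.031212); state ← (V=0, rpm=0)
set_airspeed(65.89): V ← 65.89 m/s
throttle_to(4138): rpm ← 4138
set_airspeed(80.53): V ← 80.53 m/s
throttle_to(3673): rpm ← 3673
throttle_to(5226): rpm ← 5226
final state: V = 80.53 m/s, rpm = 5226 → n = rpm/60 = 87.100000 rev/s
target J* = 1.6485; solve J* = V/(n·D) for n: n = V/(J*·D) = 80.53/(1.6485 × 3.3) = 14.803173 rev/s
rpm = 60·n = 888.190366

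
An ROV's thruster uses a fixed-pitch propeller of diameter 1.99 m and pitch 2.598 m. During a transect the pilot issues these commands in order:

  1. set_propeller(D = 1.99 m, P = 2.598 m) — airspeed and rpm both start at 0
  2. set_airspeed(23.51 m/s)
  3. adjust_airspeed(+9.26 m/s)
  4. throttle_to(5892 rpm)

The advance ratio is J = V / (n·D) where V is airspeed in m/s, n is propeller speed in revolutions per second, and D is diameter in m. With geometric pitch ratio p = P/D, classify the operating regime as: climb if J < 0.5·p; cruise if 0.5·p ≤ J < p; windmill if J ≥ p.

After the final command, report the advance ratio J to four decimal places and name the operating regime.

J = 0.1677, regime = climb

set_propeller: D = 1.99 m, P = 2.598 m (p = P/D = 1.305528); state ← (V=0, rpm=0)
set_airspeed(23.51): V ← 23.51 m/s
adjust_airspeed(+9.26): V ← 23.51 +9.26 = 32.77 m/s
throttle_to(5892): rpm ← 5892
final state: V = 32.77 m/s, rpm = 5892 → n = rpm/60 = 98.200000 rev/s
J = V / (n·D) = 32.77 / (98.200000 × 1.99) = 0.167692
regime bands: climb J<0.6528 | cruise [0.6528, 1.3055) | windmill J≥1.3055
J = 0.1677 → climb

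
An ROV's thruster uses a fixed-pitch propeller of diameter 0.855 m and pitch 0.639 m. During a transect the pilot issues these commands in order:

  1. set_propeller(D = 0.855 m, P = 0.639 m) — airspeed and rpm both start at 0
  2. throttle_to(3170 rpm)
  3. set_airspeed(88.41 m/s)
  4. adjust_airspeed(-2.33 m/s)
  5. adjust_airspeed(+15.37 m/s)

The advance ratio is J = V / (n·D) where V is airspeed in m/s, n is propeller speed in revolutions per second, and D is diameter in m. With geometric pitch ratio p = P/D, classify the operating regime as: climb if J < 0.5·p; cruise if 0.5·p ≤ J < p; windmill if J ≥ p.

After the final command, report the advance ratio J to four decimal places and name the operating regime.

set_propeller: D = 0.855 m, P = 0.639 m (p = P/D = 0.747368); state ← (V=0, rpm=0)
throttle_to(3170): rpm ← 3170
set_airspeed(88.41): V ← 88.41 m/s
adjust_airspeed(-2.33): V ← 88.41 -2.33 = 86.08 m/s
adjust_airspeed(+15.37): V ← 86.08 +15.37 = 101.45 m/s
final state: V = 101.45 m/s, rpm = 3170 → n = rpm/60 = 52.833333 rev/s
J = V / (n·D) = 101.45 / (52.833333 × 0.855) = 2.245835
regime bands: climb J<0.3737 | cruise [0.3737, 0.7474) | windmill J≥0.7474
J = 2.2458 → windmill

J = 2.2458, regime = windmill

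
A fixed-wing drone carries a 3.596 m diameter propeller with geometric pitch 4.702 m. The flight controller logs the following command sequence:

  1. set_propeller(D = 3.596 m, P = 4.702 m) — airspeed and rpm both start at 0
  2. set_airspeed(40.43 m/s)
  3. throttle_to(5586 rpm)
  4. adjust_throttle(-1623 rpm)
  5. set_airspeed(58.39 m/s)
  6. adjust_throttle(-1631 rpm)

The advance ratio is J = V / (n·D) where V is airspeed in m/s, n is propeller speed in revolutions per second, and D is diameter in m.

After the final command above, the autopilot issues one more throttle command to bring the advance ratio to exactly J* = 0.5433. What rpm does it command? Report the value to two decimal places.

set_propeller: D = 3.596 m, P = 4.702 m (p = P/D = 1.307564); state ← (V=0, rpm=0)
set_airspeed(40.43): V ← 40.43 m/s
throttle_to(5586): rpm ← 5586
adjust_throttle(-1623): rpm ← 5586 -1623 = 3963
set_airspeed(58.39): V ← 58.39 m/s
adjust_throttle(-1631): rpm ← 3963 -1631 = 2332
final state: V = 58.39 m/s, rpm = 2332 → n = rpm/60 = 38.866667 rev/s
target J* = 0.5433; solve J* = V/(n·D) for n: n = V/(J*·D) = 58.39/(0.5433 × 3.596) = 29.886777 rev/s
rpm = 60·n = 1793.206637

rpm = 1793.21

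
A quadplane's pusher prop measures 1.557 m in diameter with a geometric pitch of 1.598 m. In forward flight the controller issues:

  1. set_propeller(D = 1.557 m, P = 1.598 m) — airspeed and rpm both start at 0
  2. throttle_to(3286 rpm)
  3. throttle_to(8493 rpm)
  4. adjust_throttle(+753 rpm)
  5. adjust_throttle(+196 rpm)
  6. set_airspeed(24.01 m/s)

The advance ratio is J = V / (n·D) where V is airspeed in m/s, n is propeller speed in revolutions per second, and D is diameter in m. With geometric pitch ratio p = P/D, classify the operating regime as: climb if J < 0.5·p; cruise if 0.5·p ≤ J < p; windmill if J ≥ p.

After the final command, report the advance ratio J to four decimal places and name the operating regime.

set_propeller: D = 1.557 m, P = 1.598 m (p = P/D = 1.026333); state ← (V=0, rpm=0)
throttle_to(3286): rpm ← 3286
throttle_to(8493): rpm ← 8493
adjust_throttle(+753): rpm ← 8493 +753 = 9246
adjust_throttle(+196): rpm ← 9246 +196 = 9442
set_airspeed(24.01): V ← 24.01 m/s
final state: V = 24.01 m/s, rpm = 9442 → n = rpm/60 = 157.366667 rev/s
J = V / (n·D) = 24.01 / (157.366667 × 1.557) = 0.097992
regime bands: climb J<0.5132 | cruise [0.5132, 1.0263) | windmill J≥1.0263
J = 0.0980 → climb

J = 0.0980, regime = climb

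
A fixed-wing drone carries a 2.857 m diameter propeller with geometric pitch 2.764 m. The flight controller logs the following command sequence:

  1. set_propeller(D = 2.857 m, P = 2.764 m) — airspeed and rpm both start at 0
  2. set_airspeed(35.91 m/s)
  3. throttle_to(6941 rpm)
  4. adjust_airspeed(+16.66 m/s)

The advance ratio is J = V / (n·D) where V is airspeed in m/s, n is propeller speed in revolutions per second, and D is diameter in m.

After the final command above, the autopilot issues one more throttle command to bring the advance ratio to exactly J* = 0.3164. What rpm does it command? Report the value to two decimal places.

set_propeller: D = 2.857 m, P = 2.764 m (p = P/D = 0.967448); state ← (V=0, rpm=0)
set_airspeed(35.91): V ← 35.91 m/s
throttle_to(6941): rpm ← 6941
adjust_airspeed(+16.66): V ← 35.91 +16.66 = 52.57 m/s
final state: V = 52.57 m/s, rpm = 6941 → n = rpm/60 = 115.683333 rev/s
target J* = 0.3164; solve J* = V/(n·D) for n: n = V/(J*·D) = 52.57/(0.3164 × 2.857) = 58.155563 rev/s
rpm = 60·n = 3489.333759

rpm = 3489.33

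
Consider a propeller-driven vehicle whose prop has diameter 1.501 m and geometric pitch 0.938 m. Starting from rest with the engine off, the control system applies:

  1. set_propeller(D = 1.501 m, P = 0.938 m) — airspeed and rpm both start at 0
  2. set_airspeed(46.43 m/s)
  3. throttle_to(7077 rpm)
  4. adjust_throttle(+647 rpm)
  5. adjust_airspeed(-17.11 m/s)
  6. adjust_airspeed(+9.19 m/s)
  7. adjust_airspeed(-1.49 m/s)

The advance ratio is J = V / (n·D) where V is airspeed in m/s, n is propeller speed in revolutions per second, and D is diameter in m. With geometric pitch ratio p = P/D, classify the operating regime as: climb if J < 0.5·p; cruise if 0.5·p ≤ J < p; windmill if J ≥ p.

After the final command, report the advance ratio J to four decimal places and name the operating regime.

set_propeller: D = 1.501 m, P = 0.938 m (p = P/D = 0.624917); state ← (V=0, rpm=0)
set_airspeed(46.43): V ← 46.43 m/s
throttle_to(7077): rpm ← 7077
adjust_throttle(+647): rpm ← 7077 +647 = 7724
adjust_airspeed(-17.11): V ← 46.43 -17.11 = 29.32 m/s
adjust_airspeed(+9.19): V ← 29.32 +9.19 = 38.51 m/s
adjust_airspeed(-1.49): V ← 38.51 -1.49 = 37.02 m/s
final state: V = 37.02 m/s, rpm = 7724 → n = rpm/60 = 128.733333 rev/s
J = V / (n·D) = 37.02 / (128.733333 × 1.501) = 0.191586
regime bands: climb J<0.3125 | cruise [0.3125, 0.6249) | windmill J≥0.6249
J = 0.1916 → climb

J = 0.1916, regime = climb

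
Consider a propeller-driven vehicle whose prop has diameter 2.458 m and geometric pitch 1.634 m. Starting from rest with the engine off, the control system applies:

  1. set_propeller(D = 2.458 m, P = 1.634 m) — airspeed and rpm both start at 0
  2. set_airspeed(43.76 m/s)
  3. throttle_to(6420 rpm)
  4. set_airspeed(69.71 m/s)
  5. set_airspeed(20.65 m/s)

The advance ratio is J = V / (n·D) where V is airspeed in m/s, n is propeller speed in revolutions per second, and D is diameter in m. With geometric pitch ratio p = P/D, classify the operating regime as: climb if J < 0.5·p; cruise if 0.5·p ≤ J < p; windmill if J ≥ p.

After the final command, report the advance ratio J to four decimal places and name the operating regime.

J = 0.0785, regime = climb

set_propeller: D = 2.458 m, P = 1.634 m (p = P/D = 0.664768); state ← (V=0, rpm=0)
set_airspeed(43.76): V ← 43.76 m/s
throttle_to(6420): rpm ← 6420
set_airspeed(69.71): V ← 69.71 m/s
set_airspeed(20.65): V ← 20.65 m/s
final state: V = 20.65 m/s, rpm = 6420 → n = rpm/60 = 107.000000 rev/s
J = V / (n·D) = 20.65 / (107.000000 × 2.458) = 0.078515
regime bands: climb J<0.3324 | cruise [0.3324, 0.6648) | windmill J≥0.6648
J = 0.0785 → climb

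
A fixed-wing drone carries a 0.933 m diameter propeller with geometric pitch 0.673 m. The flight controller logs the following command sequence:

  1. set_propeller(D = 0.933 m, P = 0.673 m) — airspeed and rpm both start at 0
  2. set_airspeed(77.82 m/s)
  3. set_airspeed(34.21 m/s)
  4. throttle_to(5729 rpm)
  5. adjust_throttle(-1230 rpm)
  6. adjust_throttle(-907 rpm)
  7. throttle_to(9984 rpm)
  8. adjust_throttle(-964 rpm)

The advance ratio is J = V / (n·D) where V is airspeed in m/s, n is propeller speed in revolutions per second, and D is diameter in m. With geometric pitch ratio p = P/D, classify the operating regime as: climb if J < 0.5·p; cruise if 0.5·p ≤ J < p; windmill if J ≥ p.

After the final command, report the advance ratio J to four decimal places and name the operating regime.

J = 0.2439, regime = climb

set_propeller: D = 0.933 m, P = 0.673 m (p = P/D = 0.721329); state ← (V=0, rpm=0)
set_airspeed(77.82): V ← 77.82 m/s
set_airspeed(34.21): V ← 34.21 m/s
throttle_to(5729): rpm ← 5729
adjust_throttle(-1230): rpm ← 5729 -1230 = 4499
adjust_throttle(-907): rpm ← 4499 -907 = 3592
throttle_to(9984): rpm ← 9984
adjust_throttle(-964): rpm ← 9984 -964 = 9020
final state: V = 34.21 m/s, rpm = 9020 → n = rpm/60 = 150.333333 rev/s
J = V / (n·D) = 34.21 / (150.333333 × 0.933) = 0.243902
regime bands: climb J<0.3607 | cruise [0.3607, 0.7213) | windmill J≥0.7213
J = 0.2439 → climb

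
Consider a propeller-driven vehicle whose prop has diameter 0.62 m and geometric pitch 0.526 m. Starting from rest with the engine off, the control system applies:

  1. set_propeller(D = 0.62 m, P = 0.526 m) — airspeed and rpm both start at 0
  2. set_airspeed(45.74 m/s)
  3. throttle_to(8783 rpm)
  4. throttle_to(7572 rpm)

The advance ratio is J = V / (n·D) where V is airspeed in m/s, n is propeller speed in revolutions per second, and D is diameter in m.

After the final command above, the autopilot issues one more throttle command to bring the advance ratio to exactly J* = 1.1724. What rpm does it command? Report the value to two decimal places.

set_propeller: D = 0.62 m, P = 0.526 m (p = P/D = 0.848387); state ← (V=0, rpm=0)
set_airspeed(45.74): V ← 45.74 m/s
throttle_to(8783): rpm ← 8783
throttle_to(7572): rpm ← 7572
final state: V = 45.74 m/s, rpm = 7572 → n = rpm/60 = 126.200000 rev/s
target J* = 1.1724; solve J* = V/(n·D) for n: n = V/(J*·D) = 45.74/(1.1724 × 0.62) = 62.925788 rev/s
rpm = 60·n = 3775.547265

rpm = 3775.55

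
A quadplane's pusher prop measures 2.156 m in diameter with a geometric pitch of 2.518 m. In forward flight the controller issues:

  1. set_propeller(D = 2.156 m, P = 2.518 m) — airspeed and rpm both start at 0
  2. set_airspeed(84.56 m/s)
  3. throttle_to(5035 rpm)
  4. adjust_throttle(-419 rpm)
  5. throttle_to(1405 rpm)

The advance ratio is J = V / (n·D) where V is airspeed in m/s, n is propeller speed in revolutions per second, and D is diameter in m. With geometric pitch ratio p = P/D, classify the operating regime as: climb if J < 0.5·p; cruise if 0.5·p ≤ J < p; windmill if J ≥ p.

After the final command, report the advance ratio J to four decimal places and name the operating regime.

set_propeller: D = 2.156 m, P = 2.518 m (p = P/D = 1.167904); state ← (V=0, rpm=0)
set_airspeed(84.56): V ← 84.56 m/s
throttle_to(5035): rpm ← 5035
adjust_throttle(-419): rpm ← 5035 -419 = 4616
throttle_to(1405): rpm ← 1405
final state: V = 84.56 m/s, rpm = 1405 → n = rpm/60 = 23.416667 rev/s
J = V / (n·D) = 84.56 / (23.416667 × 2.156) = 1.674909
regime bands: climb J<0.5840 | cruise [0.5840, 1.1679) | windmill J≥1.1679
J = 1.6749 → windmill

J = 1.6749, regime = windmill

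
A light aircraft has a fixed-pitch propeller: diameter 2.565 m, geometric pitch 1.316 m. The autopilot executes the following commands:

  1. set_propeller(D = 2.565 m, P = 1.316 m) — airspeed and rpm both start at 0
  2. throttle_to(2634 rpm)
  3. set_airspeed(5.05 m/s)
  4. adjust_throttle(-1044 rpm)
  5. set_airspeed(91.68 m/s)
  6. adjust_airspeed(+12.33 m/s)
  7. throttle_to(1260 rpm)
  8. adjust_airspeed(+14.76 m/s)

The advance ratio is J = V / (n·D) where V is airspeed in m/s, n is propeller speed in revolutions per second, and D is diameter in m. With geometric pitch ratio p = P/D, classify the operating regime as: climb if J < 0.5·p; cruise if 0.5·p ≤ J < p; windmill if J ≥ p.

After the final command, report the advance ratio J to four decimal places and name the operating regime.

set_propeller: D = 2.565 m, P = 1.316 m (p = P/D = 0.513060); state ← (V=0, rpm=0)
throttle_to(2634): rpm ← 2634
set_airspeed(5.05): V ← 5.05 m/s
adjust_throttle(-1044): rpm ← 2634 -1044 = 1590
set_airspeed(91.68): V ← 91.68 m/s
adjust_airspeed(+12.33): V ← 91.68 +12.33 = 104.01 m/s
throttle_to(1260): rpm ← 1260
adjust_airspeed(+14.76): V ← 104.01 +14.76 = 118.77 m/s
final state: V = 118.77 m/s, rpm = 1260 → n = rpm/60 = 21.000000 rev/s
J = V / (n·D) = 118.77 / (21.000000 × 2.565) = 2.204957
regime bands: climb J<0.2565 | cruise [0.2565, 0.5131) | windmill J≥0.5131
J = 2.2050 → windmill

J = 2.2050, regime = windmill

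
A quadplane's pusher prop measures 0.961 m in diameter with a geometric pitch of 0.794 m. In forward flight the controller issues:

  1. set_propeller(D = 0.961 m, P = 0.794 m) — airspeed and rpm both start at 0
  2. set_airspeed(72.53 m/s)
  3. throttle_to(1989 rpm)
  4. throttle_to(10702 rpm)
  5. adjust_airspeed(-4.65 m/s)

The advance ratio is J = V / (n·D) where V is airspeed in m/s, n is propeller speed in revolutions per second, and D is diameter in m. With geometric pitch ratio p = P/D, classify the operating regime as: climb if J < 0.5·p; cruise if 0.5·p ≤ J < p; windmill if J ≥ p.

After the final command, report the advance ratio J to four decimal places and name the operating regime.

set_propeller: D = 0.961 m, P = 0.794 m (p = P/D = 0.826223); state ← (V=0, rpm=0)
set_airspeed(72.53): V ← 72.53 m/s
throttle_to(1989): rpm ← 1989
throttle_to(10702): rpm ← 10702
adjust_airspeed(-4.65): V ← 72.53 -4.65 = 67.88 m/s
final state: V = 67.88 m/s, rpm = 10702 → n = rpm/60 = 178.366667 rev/s
J = V / (n·D) = 67.88 / (178.366667 × 0.961) = 0.396009
regime bands: climb J<0.4131 | cruise [0.4131, 0.8262) | windmill J≥0.8262
J = 0.3960 → climb

J = 0.3960, regime = climb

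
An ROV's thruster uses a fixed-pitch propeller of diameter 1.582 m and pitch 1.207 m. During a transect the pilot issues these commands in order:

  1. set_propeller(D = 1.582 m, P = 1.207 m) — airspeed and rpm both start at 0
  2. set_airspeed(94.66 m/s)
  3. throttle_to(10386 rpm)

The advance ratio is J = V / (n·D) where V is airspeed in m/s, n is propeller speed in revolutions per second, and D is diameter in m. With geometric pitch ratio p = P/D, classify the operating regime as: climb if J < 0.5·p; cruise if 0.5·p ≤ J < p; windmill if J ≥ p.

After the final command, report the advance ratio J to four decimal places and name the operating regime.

J = 0.3457, regime = climb

set_propeller: D = 1.582 m, P = 1.207 m (p = P/D = 0.762958); state ← (V=0, rpm=0)
set_airspeed(94.66): V ← 94.66 m/s
throttle_to(10386): rpm ← 10386
final state: V = 94.66 m/s, rpm = 10386 → n = rpm/60 = 173.100000 rev/s
J = V / (n·D) = 94.66 / (173.100000 × 1.582) = 0.345671
regime bands: climb J<0.3815 | cruise [0.3815, 0.7630) | windmill J≥0.7630
J = 0.3457 → climb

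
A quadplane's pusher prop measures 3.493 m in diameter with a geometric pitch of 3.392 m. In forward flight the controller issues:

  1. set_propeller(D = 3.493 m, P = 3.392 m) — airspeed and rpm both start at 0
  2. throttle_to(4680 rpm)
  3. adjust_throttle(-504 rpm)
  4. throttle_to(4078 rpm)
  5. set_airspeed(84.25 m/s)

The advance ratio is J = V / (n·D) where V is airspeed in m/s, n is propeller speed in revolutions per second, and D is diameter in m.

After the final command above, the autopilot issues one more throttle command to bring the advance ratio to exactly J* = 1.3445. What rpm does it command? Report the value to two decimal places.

rpm = 1076.37

set_propeller: D = 3.493 m, P = 3.392 m (p = P/D = 0.971085); state ← (V=0, rpm=0)
throttle_to(4680): rpm ← 4680
adjust_throttle(-504): rpm ← 4680 -504 = 4176
throttle_to(4078): rpm ← 4078
set_airspeed(84.25): V ← 84.25 m/s
final state: V = 84.25 m/s, rpm = 4078 → n = rpm/60 = 67.966667 rev/s
target J* = 1.3445; solve J* = V/(n·D) for n: n = V/(J*·D) = 84.25/(1.3445 × 3.493) = 17.939508 rev/s
rpm = 60·n = 1076.370453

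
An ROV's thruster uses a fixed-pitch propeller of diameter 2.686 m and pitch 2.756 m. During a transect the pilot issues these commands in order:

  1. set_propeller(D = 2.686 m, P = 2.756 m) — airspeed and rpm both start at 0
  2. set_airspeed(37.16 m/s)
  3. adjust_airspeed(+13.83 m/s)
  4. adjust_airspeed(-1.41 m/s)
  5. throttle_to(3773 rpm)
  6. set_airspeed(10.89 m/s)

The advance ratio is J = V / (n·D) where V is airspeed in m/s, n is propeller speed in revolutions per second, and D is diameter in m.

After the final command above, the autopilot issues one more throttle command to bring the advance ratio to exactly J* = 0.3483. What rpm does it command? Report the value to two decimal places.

set_propeller: D = 2.686 m, P = 2.756 m (p = P/D = 1.026061); state ← (V=0, rpm=0)
set_airspeed(37.16): V ← 37.16 m/s
adjust_airspeed(+13.83): V ← 37.16 +13.83 = 50.99 m/s
adjust_airspeed(-1.41): V ← 50.99 -1.41 = 49.58 m/s
throttle_to(3773): rpm ← 3773
set_airspeed(10.89): V ← 10.89 m/s
final state: V = 10.89 m/s, rpm = 3773 → n = rpm/60 = 62.883333 rev/s
target J* = 0.3483; solve J* = V/(n·D) for n: n = V/(J*·D) = 10.89/(0.3483 × 2.686) = 11.640413 rev/s
rpm = 60·n = 698.424792

rpm = 698.42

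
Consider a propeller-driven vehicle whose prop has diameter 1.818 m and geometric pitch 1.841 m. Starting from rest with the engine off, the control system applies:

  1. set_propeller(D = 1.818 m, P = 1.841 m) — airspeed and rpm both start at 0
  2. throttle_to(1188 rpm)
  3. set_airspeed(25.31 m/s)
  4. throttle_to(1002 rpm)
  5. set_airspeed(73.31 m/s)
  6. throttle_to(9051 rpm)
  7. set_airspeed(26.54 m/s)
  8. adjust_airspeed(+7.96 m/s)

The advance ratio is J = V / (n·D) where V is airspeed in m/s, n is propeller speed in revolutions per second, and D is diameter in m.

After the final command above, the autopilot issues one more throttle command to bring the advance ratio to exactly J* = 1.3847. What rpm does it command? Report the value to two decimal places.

rpm = 822.28

set_propeller: D = 1.818 m, P = 1.841 m (p = P/D = 1.012651); state ← (V=0, rpm=0)
throttle_to(1188): rpm ← 1188
set_airspeed(25.31): V ← 25.31 m/s
throttle_to(1002): rpm ← 1002
set_airspeed(73.31): V ← 73.31 m/s
throttle_to(9051): rpm ← 9051
set_airspeed(26.54): V ← 26.54 m/s
adjust_airspeed(+7.96): V ← 26.54 +7.96 = 34.5 m/s
final state: V = 34.5 m/s, rpm = 9051 → n = rpm/60 = 150.850000 rev/s
target J* = 1.3847; solve J* = V/(n·D) for n: n = V/(J*·D) = 34.5/(1.3847 × 1.818) = 13.704700 rev/s
rpm = 60·n = 822.281983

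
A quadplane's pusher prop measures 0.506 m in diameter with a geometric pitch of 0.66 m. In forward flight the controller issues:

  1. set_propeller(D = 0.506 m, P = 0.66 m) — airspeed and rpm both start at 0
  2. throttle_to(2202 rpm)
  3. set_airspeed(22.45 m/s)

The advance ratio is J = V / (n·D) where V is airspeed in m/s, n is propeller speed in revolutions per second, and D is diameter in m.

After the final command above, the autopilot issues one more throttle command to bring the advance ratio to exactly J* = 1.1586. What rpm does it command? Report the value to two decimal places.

set_propeller: D = 0.506 m, P = 0.66 m (p = P/D = 1.304348); state ← (V=0, rpm=0)
throttle_to(2202): rpm ← 2202
set_airspeed(22.45): V ← 22.45 m/s
final state: V = 22.45 m/s, rpm = 2202 → n = rpm/60 = 36.700000 rev/s
target J* = 1.1586; solve J* = V/(n·D) for n: n = V/(J*·D) = 22.45/(1.1586 × 0.506) = 38.294139 rev/s
rpm = 60·n = 2297.648313

rpm = 2297.65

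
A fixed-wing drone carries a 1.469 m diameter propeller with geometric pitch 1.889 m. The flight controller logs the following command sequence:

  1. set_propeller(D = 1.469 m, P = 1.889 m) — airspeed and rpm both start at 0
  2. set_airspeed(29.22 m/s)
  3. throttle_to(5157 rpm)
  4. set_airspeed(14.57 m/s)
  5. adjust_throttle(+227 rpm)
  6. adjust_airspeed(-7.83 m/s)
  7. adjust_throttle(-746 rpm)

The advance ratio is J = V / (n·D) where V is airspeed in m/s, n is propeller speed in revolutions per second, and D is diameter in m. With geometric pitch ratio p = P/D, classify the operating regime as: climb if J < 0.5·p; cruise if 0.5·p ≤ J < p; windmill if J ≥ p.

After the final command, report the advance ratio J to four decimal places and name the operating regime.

set_propeller: D = 1.469 m, P = 1.889 m (p = P/D = 1.285909); state ← (V=0, rpm=0)
set_airspeed(29.22): V ← 29.22 m/s
throttle_to(5157): rpm ← 5157
set_airspeed(14.57): V ← 14.57 m/s
adjust_throttle(+227): rpm ← 5157 +227 = 5384
adjust_airspeed(-7.83): V ← 14.57 -7.83 = 6.74 m/s
adjust_throttle(-746): rpm ← 5384 -746 = 4638
final state: V = 6.74 m/s, rpm = 4638 → n = rpm/60 = 77.300000 rev/s
J = V / (n·D) = 6.74 / (77.300000 × 1.469) = 0.059355
regime bands: climb J<0.6430 | cruise [0.6430, 1.2859) | windmill J≥1.2859
J = 0.0594 → climb

J = 0.0594, regime = climb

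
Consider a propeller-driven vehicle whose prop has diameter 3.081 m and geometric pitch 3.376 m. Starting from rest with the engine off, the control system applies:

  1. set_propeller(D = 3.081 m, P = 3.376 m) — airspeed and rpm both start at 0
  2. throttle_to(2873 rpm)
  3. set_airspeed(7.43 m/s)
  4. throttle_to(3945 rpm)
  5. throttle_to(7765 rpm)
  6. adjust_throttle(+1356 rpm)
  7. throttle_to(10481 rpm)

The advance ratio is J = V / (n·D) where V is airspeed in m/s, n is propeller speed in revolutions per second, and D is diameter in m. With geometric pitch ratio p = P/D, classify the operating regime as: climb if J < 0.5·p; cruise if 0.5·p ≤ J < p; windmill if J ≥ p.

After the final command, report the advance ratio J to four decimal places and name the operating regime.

set_propeller: D = 3.081 m, P = 3.376 m (p = P/D = 1.095748); state ← (V=0, rpm=0)
throttle_to(2873): rpm ← 2873
set_airspeed(7.43): V ← 7.43 m/s
throttle_to(3945): rpm ← 3945
throttle_to(7765): rpm ← 7765
adjust_throttle(+1356): rpm ← 7765 +1356 = 9121
throttle_to(10481): rpm ← 10481
final state: V = 7.43 m/s, rpm = 10481 → n = rpm/60 = 174.683333 rev/s
J = V / (n·D) = 7.43 / (174.683333 × 3.081) = 0.013805
regime bands: climb J<0.5479 | cruise [0.5479, 1.0957) | windmill J≥1.0957
J = 0.0138 → climb

J = 0.0138, regime = climb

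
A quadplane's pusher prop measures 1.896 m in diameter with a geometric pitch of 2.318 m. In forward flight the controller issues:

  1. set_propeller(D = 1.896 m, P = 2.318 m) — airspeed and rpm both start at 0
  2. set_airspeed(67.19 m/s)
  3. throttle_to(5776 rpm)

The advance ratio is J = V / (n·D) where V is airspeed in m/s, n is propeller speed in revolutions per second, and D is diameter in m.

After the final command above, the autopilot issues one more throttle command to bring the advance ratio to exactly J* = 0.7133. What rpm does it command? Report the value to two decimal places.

set_propeller: D = 1.896 m, P = 2.318 m (p = P/D = 1.222574); state ← (V=0, rpm=0)
set_airspeed(67.19): V ← 67.19 m/s
throttle_to(5776): rpm ← 5776
final state: V = 67.19 m/s, rpm = 5776 → n = rpm/60 = 96.266667 rev/s
target J* = 0.7133; solve J* = V/(n·D) for n: n = V/(J*·D) = 67.19/(0.7133 × 1.896) = 49.681430 rev/s
rpm = 60·n = 2980.885774

rpm = 2980.89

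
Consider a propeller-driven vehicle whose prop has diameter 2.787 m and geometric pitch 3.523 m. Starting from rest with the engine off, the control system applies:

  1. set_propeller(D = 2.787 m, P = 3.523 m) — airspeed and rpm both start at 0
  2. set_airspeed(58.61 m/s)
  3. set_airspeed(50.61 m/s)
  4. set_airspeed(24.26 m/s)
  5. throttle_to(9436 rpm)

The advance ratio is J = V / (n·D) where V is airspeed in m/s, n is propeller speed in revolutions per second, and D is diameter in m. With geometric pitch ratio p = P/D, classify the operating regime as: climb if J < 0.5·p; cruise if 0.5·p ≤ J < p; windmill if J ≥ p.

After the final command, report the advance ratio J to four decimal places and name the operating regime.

J = 0.0553, regime = climb

set_propeller: D = 2.787 m, P = 3.523 m (p = P/D = 1.264083); state ← (V=0, rpm=0)
set_airspeed(58.61): V ← 58.61 m/s
set_airspeed(50.61): V ← 50.61 m/s
set_airspeed(24.26): V ← 24.26 m/s
throttle_to(9436): rpm ← 9436
final state: V = 24.26 m/s, rpm = 9436 → n = rpm/60 = 157.266667 rev/s
J = V / (n·D) = 24.26 / (157.266667 × 2.787) = 0.055350
regime bands: climb J<0.6320 | cruise [0.6320, 1.2641) | windmill J≥1.2641
J = 0.0553 → climb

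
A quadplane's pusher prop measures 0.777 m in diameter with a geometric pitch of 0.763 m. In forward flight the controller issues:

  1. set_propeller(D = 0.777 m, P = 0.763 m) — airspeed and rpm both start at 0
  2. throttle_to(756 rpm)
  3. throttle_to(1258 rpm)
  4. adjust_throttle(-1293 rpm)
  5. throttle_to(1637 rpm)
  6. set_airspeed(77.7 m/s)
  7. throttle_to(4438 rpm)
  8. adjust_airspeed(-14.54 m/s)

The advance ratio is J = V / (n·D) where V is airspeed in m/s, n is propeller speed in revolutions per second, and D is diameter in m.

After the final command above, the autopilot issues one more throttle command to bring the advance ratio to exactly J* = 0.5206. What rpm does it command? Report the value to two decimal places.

rpm = 9368.46

set_propeller: D = 0.777 m, P = 0.763 m (p = P/D = 0.981982); state ← (V=0, rpm=0)
throttle_to(756): rpm ← 756
throttle_to(1258): rpm ← 1258
adjust_throttle(-1293): rpm ← 1258 -1293 = -35
throttle_to(1637): rpm ← 1637
set_airspeed(77.7): V ← 77.7 m/s
throttle_to(4438): rpm ← 4438
adjust_airspeed(-14.54): V ← 77.7 -14.54 = 63.16 m/s
final state: V = 63.16 m/s, rpm = 4438 → n = rpm/60 = 73.966667 rev/s
target J* = 0.5206; solve J* = V/(n·D) for n: n = V/(J*·D) = 63.16/(0.5206 × 0.777) = 156.140994 rev/s
rpm = 60·n = 9368.459618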